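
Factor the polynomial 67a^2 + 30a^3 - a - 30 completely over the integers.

Testing divisors of the constant over divisors of the leading coefficient, a = -2 is a root, so (a + 2) is a factor; dividing leaves 30a^2 + 7a - 15.
The remaining quadratic factors as (5a - 3)(6a + 5).

(5a - 3)(6a + 5)(a + 2)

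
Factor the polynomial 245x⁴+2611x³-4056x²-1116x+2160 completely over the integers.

(5x-6)(7x+5)(7x-6)(x+12)

By the rational root theorem, x = -12 is a root, giving the factor (x+12) and quotient 245x³-329x²-108x+180.
Continuing, x = 6/7 is a root, so (7x-6) is a factor; dividing leaves 35x²-17x-30.
The remaining quadratic factors as (7x+5)(5x-6).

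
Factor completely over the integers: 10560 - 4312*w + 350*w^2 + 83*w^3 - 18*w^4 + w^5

Among the possible rational roots, w = -6 is a root, so (w + 6) divides it; the quotient is w^4 - 24*w^3 + 227*w^2 - 1012*w + 1760.
Then w = 8 is a root, so (w - 8) is a factor; dividing leaves w^3 - 16*w^2 + 99*w - 220.
Next, w = 5 is a root, giving the factor (w - 5) and quotient w^2 - 11*w + 44.
The quadratic w^2 - 11*w + 44 has discriminant -55 < 0 and is irreducible over ℤ.

(w + 6)*(w - 5)*(w - 8)*(w^2 - 11*w + 44)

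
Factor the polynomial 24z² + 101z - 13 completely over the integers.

Need a pair with product 24·(-13) = -312 and sum 101: that's 104 and -3.
Split the middle term: 24z² + 104z - 3z - 13 = 8z(3z + 13) - (3z + 13).

(3z + 13)(8z - 1)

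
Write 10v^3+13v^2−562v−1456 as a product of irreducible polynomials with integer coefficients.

(2v+13)(5v+14)(v−8)

Among the possible rational roots, v = −14/5 is a root, so (5v+14) divides it; the quotient is 2v^2−3v−104.
The remaining quadratic factors as (v−8)(2v+13).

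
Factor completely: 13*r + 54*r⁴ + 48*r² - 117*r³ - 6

By the rational root theorem, r = 2/3 is a root, so (3*r - 2) divides it; the quotient is 18*r³ - 27*r² - 2*r + 3.
Continuing, r = 1/3 is a root, so (3*r - 1) is a factor; dividing leaves 6*r² - 7*r - 3.
The remaining quadratic factors as (3*r + 1)(2*r - 3).

(2*r - 3)*(3*r + 1)*(3*r - 1)*(3*r - 2)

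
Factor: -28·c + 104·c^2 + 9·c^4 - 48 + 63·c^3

(3·c + 2)·(3·c - 2)·(c + 3)·(c + 4)

Among the possible rational roots, c = -3 is a root, so (c + 3) is a factor; dividing leaves 9·c^3 + 36·c^2 - 4·c - 16.
Continuing, c = 2/3 is a root, giving the factor (3·c - 2) and quotient 3·c^2 + 14·c + 8.
The remaining quadratic factors as (c + 4)(3·c + 2).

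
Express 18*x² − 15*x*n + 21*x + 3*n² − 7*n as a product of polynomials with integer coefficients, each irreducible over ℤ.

(6*x − 3*n + 7)*(3*x − n)

Group: 3*x*(6*x − 3*n + 7) − n*(6*x − 3*n + 7); both groups contain (6*x − 3*n + 7).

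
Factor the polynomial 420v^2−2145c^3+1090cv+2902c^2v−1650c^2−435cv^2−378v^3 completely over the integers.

−(11c+3v)(13c−9v+10)(15c−14v)

Group: 11c(−195c^2+317cv−150c−126v^2+140v) + 3v(−195c^2+317cv−150c−126v^2+140v); both groups contain (−195c^2+317cv−150c−126v^2+140v), so (11c+3v) is a factor with cofactor −195c^2+317cv−150c−126v^2+140v.
The cofactor groups again: −195c^2+317cv−150c−126v^2+140v = −15c(13c−9v+10) + 14v(13c−9v+10); both groups contain (13c−9v+10), giving −(15c−14v)(13c−9v+10).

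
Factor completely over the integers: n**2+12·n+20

(n+10)·(n+2)

Two integers with product 20 and sum 12 are 10 and 2.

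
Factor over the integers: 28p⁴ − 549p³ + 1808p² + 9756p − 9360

Trying the rational-root candidates, p = 12 is a root, giving the factor (p − 12) and quotient 28p³ − 213p² − 748p + 780.
Continuing, p = −13/4 is a root, giving the factor (4p + 13) and quotient 7p² − 76p + 60.
The remaining quadratic factors as (7p − 6)(p − 10).

(4p + 13)(7p − 6)(p − 10)(p − 12)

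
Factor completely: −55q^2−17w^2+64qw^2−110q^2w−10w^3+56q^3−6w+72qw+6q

(7q−5w−6)(8q−2w−1)(q−w)

Group: 7q(8q^2−10qw−q+2w^2+w) + (−5w−6)(8q^2−10qw−q+2w^2+w); both groups contain (8q^2−10qw−q+2w^2+w), so (7q−5w−6) is a factor with cofactor 8q^2−10qw−q+2w^2+w.
The cofactor groups again: 8q^2−10qw−q+2w^2+w = q(8q−2w−1) − w(8q−2w−1); both groups contain (8q−2w−1), giving (q−w)(8q−2w−1).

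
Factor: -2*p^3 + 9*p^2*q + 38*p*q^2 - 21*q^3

Group: p*(-2*p^2 + 15*p*q - 7*q^2) + 3*q*(-2*p^2 + 15*p*q - 7*q^2); both groups contain (-2*p^2 + 15*p*q - 7*q^2), so (p + 3*q) is a factor with cofactor -2*p^2 + 15*p*q - 7*q^2.
The cofactor groups again: -2*p^2 + 15*p*q - 7*q^2 = -2*p*(p - 7*q) + q*(p - 7*q); both groups contain (p - 7*q), giving -(2*p - q)*(p - 7*q).

-(2*p - q)*(p + 3*q)*(p - 7*q)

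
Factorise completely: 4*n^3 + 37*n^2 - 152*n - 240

(4*n + 5)*(n + 12)*(n - 4)

By the rational root theorem, n = 4 is a root, so (n - 4) divides it; the quotient is 4*n^2 + 53*n + 60.
The remaining quadratic factors as (4*n + 5)(n + 12).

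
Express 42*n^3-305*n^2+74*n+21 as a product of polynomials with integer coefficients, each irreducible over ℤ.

(6*n+1)*(7*n-3)*(n-7)

Testing divisors of the constant over divisors of the leading coefficient, n = -1/6 is a root, giving the factor (6*n+1) and quotient 7*n^2-52*n+21.
The remaining quadratic factors as (7*n-3)(n-7).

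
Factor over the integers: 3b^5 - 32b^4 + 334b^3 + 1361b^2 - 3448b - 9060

(3b + 10)(b + 2)(b - 3)(b^2 - 13b + 151)

By the rational root theorem, b = -2 is a root, so (b + 2) divides it; the quotient is 3b^4 - 38b^3 + 410b^2 + 541b - 4530.
Next, b = -10/3 is a root, giving the factor (3b + 10) and quotient b^3 - 16b^2 + 190b - 453.
Next, b = 3 is a root, so (b - 3) is a factor; dividing leaves b^2 - 13b + 151.
The quadratic b^2 - 13b + 151 has discriminant -435 < 0 and is irreducible over ℤ.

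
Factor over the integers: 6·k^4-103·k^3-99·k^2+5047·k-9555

By the rational root theorem, k = -7 is a root, so (k+7) is a factor; dividing leaves 6·k^3-145·k^2+916·k-1365.
Then k = 13/6 is a root, so (6·k-13) is a factor; dividing leaves k^2-22·k+105.
The remaining quadratic factors as (k-15)(k-7).

(6·k-13)·(k+7)·(k-15)·(k-7)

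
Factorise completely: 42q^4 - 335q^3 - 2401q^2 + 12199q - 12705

(6q - 11)(7q - 15)(q + 7)(q - 11)

Trying the rational-root candidates, q = -7 is a root, giving the factor (q + 7) and quotient 42q^3 - 629q^2 + 2002q - 1815.
Then q = 11 is a root, so (q - 11) is a factor; dividing leaves 42q^2 - 167q + 165.
The remaining quadratic factors as (7q - 15)(6q - 11).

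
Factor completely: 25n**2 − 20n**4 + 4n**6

n**2(2n**2 − 5)**2

Every term has a factor of n**2; factoring it out leaves 4n**4 − 20n**2 + 25.
Recognize a perfect-square trinomial with the parts 5 and 2n**2.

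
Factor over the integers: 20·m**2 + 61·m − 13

(4·m + 13)·(5·m − 1)

Need a pair with product 20·(−13) = −260 and sum 61: that's −4 and 65.
Split the middle term: 20·m**2 − 4·m + 65·m − 13 = 4·m·(5·m − 1) + 13·(5·m − 1).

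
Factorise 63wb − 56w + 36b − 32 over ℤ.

Group as (63wb − 56w) + (36b − 32) = 7w(9b − 8) + 4(9b − 8).
Both groups share the factor (9b − 8).

(7w + 4)(9b − 8)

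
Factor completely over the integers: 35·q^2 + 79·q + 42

(5·q + 7)·(7·q + 6)

Need a pair with product 35·42 = 1470 and sum 79: that's 49 and 30.
Split the middle term: 35·q^2 + 49·q + 30·q + 42 = 7·q·(5·q + 7) + 6·(5·q + 7).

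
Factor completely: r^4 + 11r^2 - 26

(r^2 + 13)(r^2 - 2)

Substitute u = r^2 to get a quadratic in u, then factor.
r^2 - 2 is irreducible over ℤ (2 is not a perfect square).
r^2 + 13 is irreducible over ℤ (always positive, so no real roots).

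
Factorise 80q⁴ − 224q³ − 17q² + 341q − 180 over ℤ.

By the rational root theorem, q = −5/4 is a root, so (4q + 5) divides it; the quotient is 20q³ − 81q² + 97q − 36.
Next, q = 9/4 is a root, so (4q − 9) divides it; the quotient is 5q² − 9q + 4.
The remaining quadratic factors as (q − 1)(5q − 4).

(4q + 5)(4q − 9)(5q − 4)(q − 1)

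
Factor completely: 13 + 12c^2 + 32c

Need a pair with product 12·13 = 156 and sum 32: that's 26 and 6.
Split the middle term: 12c^2 + 26c + 6c + 13 = 2c(6c + 13) + (6c + 13).

(2c + 1)(6c + 13)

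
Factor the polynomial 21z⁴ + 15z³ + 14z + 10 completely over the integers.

Group as (21z⁴ + 14z) + (15z³ + 10) = 7z(3z³ + 2) + 5(3z³ + 2).
Both groups share the factor (3z³ + 2).

(7z + 5)(3z³ + 2)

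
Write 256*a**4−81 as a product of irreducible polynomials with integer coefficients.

(4*a+3)*(4*a−3)*(16*a**2+9)

(4*a)⁴ − (3)⁴ = ((4*a)² − (3)²)((4*a)² + (3)²); the first factor splits again, the second (16*a**2+9) is irreducible.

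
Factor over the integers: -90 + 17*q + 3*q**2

Need a pair with product 3·(-90) = -270 and sum 17: that's 27 and -10.
Split the middle term: 3*q**2 + 27*q - 10*q - 90 = 3*q*(q + 9) - 10*(q + 9).

(3*q - 10)*(q + 9)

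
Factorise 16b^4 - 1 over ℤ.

Write as (4b^2)² − (1)², then factor 4b^2 - 1 once more.

(2b + 1)(2b - 1)(4b^2 + 1)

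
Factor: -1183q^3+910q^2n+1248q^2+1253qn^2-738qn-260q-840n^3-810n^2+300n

Group: 13q(-91q^2+14qn+26q+105n^2-30n) + (-8n-10)(-91q^2+14qn+26q+105n^2-30n); both groups contain (-91q^2+14qn+26q+105n^2-30n), so (13q-8n-10) is a factor with cofactor -91q^2+14qn+26q+105n^2-30n.
The cofactor groups again: -91q^2+14qn+26q+105n^2-30n = -7q(13q-15n) + (-7n+2)(13q-15n); both groups contain (13q-15n), giving -(7q+7n-2)(13q-15n).

-(13q-15n)(13q-8n-10)(7q+7n-2)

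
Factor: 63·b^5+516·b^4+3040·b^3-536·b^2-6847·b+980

(3·b+5)·(3·b-4)·(7·b-1)·(b^2+8·b+49)

By the rational root theorem, b = -5/3 is a root, so (3·b+5) is a factor; dividing leaves 21·b^4+137·b^3+785·b^2-1487·b+196.
Then b = 4/3 is a root, so (3·b-4) divides it; the quotient is 7·b^3+55·b^2+335·b-49.
Then b = 1/7 is a root, so (7·b-1) is a factor; dividing leaves b^2+8·b+49.
The quadratic b^2+8·b+49 has discriminant -132 < 0 and is irreducible over ℤ.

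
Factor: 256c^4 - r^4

Difference of squares twice: with A = 4c and B = r, A⁴ − B⁴ = (A² − B²)(A² + B²), and A² − B² factors again.

(4c + r)(4c - r)(16c^2 + r^2)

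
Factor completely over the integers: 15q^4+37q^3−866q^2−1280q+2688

Testing divisors of the constant over divisors of the leading coefficient, q = −8/3 is a root, so (3q+8) is a factor; dividing leaves 5q^3−q^2−286q+336.
Then q = 6/5 is a root, so (5q−6) divides it; the quotient is q^2+q−56.
The remaining quadratic factors as (q−7)(q+8).

(3q+8)(5q−6)(q+8)(q−7)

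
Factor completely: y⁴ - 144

(y² + 12)(y² - 12)

Substitute u = y² to get a quadratic in u, then factor.
y² - 12 is irreducible over ℤ (12 is not a perfect square).
y² + 12 is irreducible over ℤ (always positive, so no real roots).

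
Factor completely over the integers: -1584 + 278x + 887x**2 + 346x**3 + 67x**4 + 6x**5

Among the possible rational roots, x = 1 is a root, giving the factor (x - 1) and quotient 6x**4 + 73x**3 + 419x**2 + 1306x + 1584.
Then x = -8/3 is a root, giving the factor (3x + 8) and quotient 2x**3 + 19x**2 + 89x + 198.
Then x = -9/2 is a root, so (2x + 9) is a factor; dividing leaves x**2 + 5x + 22.
The quadratic x**2 + 5x + 22 has discriminant -63 < 0 and is irreducible over ℤ.

(2x + 9)(3x + 8)(x - 1)(x**2 + 5x + 22)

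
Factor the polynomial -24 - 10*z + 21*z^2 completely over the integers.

Need a pair with product 21·(-24) = -504 and sum -10: that's -28 and 18.
Split the middle term: 21*z^2 - 28*z + 18*z - 24 = 7*z*(3*z - 4) + 6*(3*z - 4).

(3*z - 4)*(7*z + 6)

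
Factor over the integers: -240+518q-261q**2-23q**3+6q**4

Among the possible rational roots, q = 5/6 is a root, so (6q-5) is a factor; dividing leaves q**3-3q**2-46q+48.
Continuing, q = 8 is a root, so (q-8) divides it; the quotient is q**2+5q-6.
The remaining quadratic factors as (q-1)(q+6).

(6q-5)(q+6)(q-1)(q-8)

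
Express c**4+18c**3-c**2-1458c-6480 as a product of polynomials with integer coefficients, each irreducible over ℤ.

Trying the rational-root candidates, c = -8 is a root, so (c+8) is a factor; dividing leaves c**3+10c**2-81c-810.
Then c = 9 is a root, giving the factor (c-9) and quotient c**2+19c+90.
The remaining quadratic factors as (c+10)(c+9).

(c+10)(c+8)(c+9)(c-9)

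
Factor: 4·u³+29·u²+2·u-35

By the rational root theorem, u = 1 is a root, so (u-1) is a factor; dividing leaves 4·u²+33·u+35.
The remaining quadratic factors as (4·u+5)(u+7).

(4·u+5)·(u+7)·(u-1)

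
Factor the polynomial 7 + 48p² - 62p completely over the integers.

Need a pair with product 48·7 = 336 and sum -62: that's -6 and -56.
Split the middle term: 48p² - 6p - 56p + 7 = 6p(8p - 1) - 7(8p - 1).

(6p - 7)(8p - 1)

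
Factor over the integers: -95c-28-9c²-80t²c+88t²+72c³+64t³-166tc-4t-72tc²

Group: 2t(32t²+8tc+60t-24c²+11c+28) + (-3c-1)(32t²+8tc+60t-24c²+11c+28); both groups contain (32t²+8tc+60t-24c²+11c+28), so (2t-3c-1) is a factor with cofactor 32t²+8tc+60t-24c²+11c+28.
The cofactor groups again: 32t²+8tc+60t-24c²+11c+28 = 4t(8t+8c+7) + (-3c+4)(8t+8c+7); both groups contain (8t+8c+7), giving (4t-3c+4)(8t+8c+7).

(2t-3c-1)(4t-3c+4)(8t+8c+7)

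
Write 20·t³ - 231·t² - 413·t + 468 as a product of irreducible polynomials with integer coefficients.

(4·t + 9)·(5·t - 4)·(t - 13)

By the rational root theorem, t = 13 is a root, giving the factor (t - 13) and quotient 20·t² + 29·t - 36.
The remaining quadratic factors as (5·t - 4)(4·t + 9).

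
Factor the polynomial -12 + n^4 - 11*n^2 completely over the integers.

(n^2 + 1)*(n^2 - 12)

Substitute u = n^2 to get a quadratic in u, then factor.
n^2 + 1 is irreducible over ℤ (sum of squares).
n^2 - 12 is irreducible over ℤ (12 is not a perfect square).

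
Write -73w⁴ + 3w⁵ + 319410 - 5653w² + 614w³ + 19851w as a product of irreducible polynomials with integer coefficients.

By the rational root theorem, w = 13 is a root, giving the factor (w - 13) and quotient 3w⁴ - 34w³ + 172w² - 3417w - 24570.
Continuing, w = 15 is a root, so (w - 15) is a factor; dividing leaves 3w³ + 11w² + 337w + 1638.
Next, w = -14/3 is a root, so (3w + 14) is a factor; dividing leaves w² - w + 117.
The quadratic w² - w + 117 has discriminant -467 < 0 and is irreducible over ℤ.

(3w + 14)(w - 13)(w - 15)(w² - w + 117)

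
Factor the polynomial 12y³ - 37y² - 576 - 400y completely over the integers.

(3y + 8)(4y + 9)(y - 8)

Trying the rational-root candidates, y = 8 is a root, so (y - 8) divides it; the quotient is 12y² + 59y + 72.
The remaining quadratic factors as (4y + 9)(3y + 8).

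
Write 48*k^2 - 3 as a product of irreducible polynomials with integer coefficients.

3*(4*k + 1)*(4*k - 1)

Pull out the common factor 3; 16*k^2 - 1 is a difference of squares.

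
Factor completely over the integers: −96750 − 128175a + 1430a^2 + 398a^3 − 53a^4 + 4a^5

(4a + 3)(a + 10)(a − 15)(a^2 − 9a + 215)

Among the possible rational roots, a = −10 is a root, so (a + 10) divides it; the quotient is 4a^4 − 93a^3 + 1328a^2 − 11850a − 9675.
Continuing, a = −3/4 is a root, giving the factor (4a + 3) and quotient a^3 − 24a^2 + 350a − 3225.
Next, a = 15 is a root, so (a − 15) divides it; the quotient is a^2 − 9a + 215.
The quadratic a^2 − 9a + 215 has discriminant −779 < 0 and is irreducible over ℤ.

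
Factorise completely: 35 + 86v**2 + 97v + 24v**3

(4v + 7)(6v + 5)(v + 1)

Trying the rational-root candidates, v = -5/6 is a root, so (6v + 5) is a factor; dividing leaves 4v**2 + 11v + 7.
The remaining quadratic factors as (v + 1)(4v + 7).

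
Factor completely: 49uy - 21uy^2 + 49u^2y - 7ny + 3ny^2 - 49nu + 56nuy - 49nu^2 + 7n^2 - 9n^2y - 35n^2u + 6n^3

Group: n(6n^2 + 7nu - 9ny + 7n - 7uy + 3y^2 - 7y) - 7u(6n^2 + 7nu - 9ny + 7n - 7uy + 3y^2 - 7y); both groups contain (6n^2 + 7nu - 9ny + 7n - 7uy + 3y^2 - 7y), so (n - 7u) is a factor with cofactor 6n^2 + 7nu - 9ny + 7n - 7uy + 3y^2 - 7y.
The cofactor groups again: 6n^2 + 7nu - 9ny + 7n - 7uy + 3y^2 - 7y = 6n(n - y) + (7u - 3y + 7)(n - y); both groups contain (n - y), giving (6n + 7u - 3y + 7)(n - y).

(6n + 7u - 3y + 7)(n - 7u)(n - y)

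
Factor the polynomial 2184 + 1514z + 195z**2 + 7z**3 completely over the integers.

Trying the rational-root candidates, z = −12 is a root, so (z + 12) divides it; the quotient is 7z**2 + 111z + 182.
The remaining quadratic factors as (z + 14)(7z + 13).

(7z + 13)(z + 12)(z + 14)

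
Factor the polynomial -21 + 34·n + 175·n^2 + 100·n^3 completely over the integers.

By the rational root theorem, n = -7/5 is a root, so (5·n + 7) is a factor; dividing leaves 20·n^2 + 7·n - 3.
The remaining quadratic factors as (4·n - 1)(5·n + 3).

(4·n - 1)·(5·n + 3)·(5·n + 7)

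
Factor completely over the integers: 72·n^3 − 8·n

Every term has a factor of 8·n. Then 9·n^2 − 1 = (3·n)² − (1)².

8·n·(3·n + 1)·(3·n − 1)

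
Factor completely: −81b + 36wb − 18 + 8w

(4w − 9)(9b + 2)

Group as (36wb + 8w) + (−81b − 18) = 4w(9b + 2) − 9(9b + 2).
Both groups share the factor (9b + 2).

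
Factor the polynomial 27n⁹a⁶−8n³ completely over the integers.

Every term has a factor of n³; factoring it out leaves 27n⁶a⁶−8.
Recognize a difference of cubes with the parts 3n²a² and 2.

n³(3n²a²−2)(9n⁴a⁴+6n²a²+4)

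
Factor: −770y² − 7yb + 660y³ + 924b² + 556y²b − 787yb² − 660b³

Group: 10y(66y² − 17yb − 77y − 60b² + 84b) + 11b(66y² − 17yb − 77y − 60b² + 84b); both groups contain (66y² − 17yb − 77y − 60b² + 84b), so (10y + 11b) is a factor with cofactor 66y² − 17yb − 77y − 60b² + 84b.
The cofactor groups again: 66y² − 17yb − 77y − 60b² + 84b = 11y(6y + 5b − 7) − 12b(6y + 5b − 7); both groups contain (6y + 5b − 7), giving (11y − 12b)(6y + 5b − 7).

(11y − 12b)(10y + 11b)(6y + 5b − 7)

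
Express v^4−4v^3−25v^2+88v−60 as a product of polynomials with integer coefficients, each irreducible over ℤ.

(v+5)(v−1)(v−2)(v−6)

Testing divisors of the constant over divisors of the leading coefficient, v = 2 is a root, so (v−2) divides it; the quotient is v^3−2v^2−29v+30.
Next, v = 6 is a root, giving the factor (v−6) and quotient v^2+4v−5.
The remaining quadratic factors as (v+5)(v−1).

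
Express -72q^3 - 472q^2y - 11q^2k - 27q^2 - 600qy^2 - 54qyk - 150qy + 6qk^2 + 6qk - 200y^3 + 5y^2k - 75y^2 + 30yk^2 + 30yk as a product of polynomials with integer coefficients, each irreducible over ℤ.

-(9q + 5y - 2k)(8q + 8y + 3k + 3)(q + 5y)

Group: 8q(-9q^2 - 50qy + 2qk - 25y^2 + 10yk) + (8y + 3k + 3)(-9q^2 - 50qy + 2qk - 25y^2 + 10yk); both groups contain (-9q^2 - 50qy + 2qk - 25y^2 + 10yk), so (8q + 8y + 3k + 3) is a factor with cofactor -9q^2 - 50qy + 2qk - 25y^2 + 10yk.
The cofactor groups again: -9q^2 - 50qy + 2qk - 25y^2 + 10yk = -9q(q + 5y) + (-5y + 2k)(q + 5y); both groups contain (q + 5y), giving -(9q + 5y - 2k)(q + 5y).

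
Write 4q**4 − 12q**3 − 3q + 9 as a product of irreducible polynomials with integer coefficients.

(q − 3)(4q**3 − 3)

Group as (4q**4 − 3q) + (−12q**3 + 9) = q(4q**3 − 3) − 3(4q**3 − 3).
Both groups share the factor (4q**3 − 3).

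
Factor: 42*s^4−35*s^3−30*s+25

Group as (42*s^4−30*s) + (−35*s^3+25) = 6*s*(7*s^3−5) − 5*(7*s^3−5).
Both groups share the factor (7*s^3−5).

(6*s−5)*(7*s^3−5)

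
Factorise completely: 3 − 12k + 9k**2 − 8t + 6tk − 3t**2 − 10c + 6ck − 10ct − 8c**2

Group: −2c(4c + 3t + 3k − 1) + (−t + 3k − 3)(4c + 3t + 3k − 1); both groups contain (4c + 3t + 3k − 1).

−(2c + t − 3k + 3)(4c + 3t + 3k − 1)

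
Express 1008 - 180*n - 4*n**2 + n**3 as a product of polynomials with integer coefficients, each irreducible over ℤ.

Trying the rational-root candidates, n = -14 is a root, so (n + 14) is a factor; dividing leaves n**2 - 18*n + 72.
The remaining quadratic factors as (n - 12)(n - 6).

(n + 14)*(n - 12)*(n - 6)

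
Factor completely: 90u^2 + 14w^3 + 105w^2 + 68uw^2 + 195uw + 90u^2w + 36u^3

Group: 6u(6u^2 + 13uw + 7w^2) + (2w + 15)(6u^2 + 13uw + 7w^2); both groups contain (6u^2 + 13uw + 7w^2), so (6u + 2w + 15) is a factor with cofactor 6u^2 + 13uw + 7w^2.
The cofactor groups again: 6u^2 + 13uw + 7w^2 = 6u(u + w) + 7w(u + w); both groups contain (u + w), giving (6u + 7w)(u + w).

(6u + 2w + 15)(6u + 7w)(u + w)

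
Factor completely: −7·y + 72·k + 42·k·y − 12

Group as (42·k·y + 72·k) + (−7·y − 12) = 6·k·(7·y + 12) − (7·y + 12).
Both groups share the factor (7·y + 12).

(6·k − 1)·(7·y + 12)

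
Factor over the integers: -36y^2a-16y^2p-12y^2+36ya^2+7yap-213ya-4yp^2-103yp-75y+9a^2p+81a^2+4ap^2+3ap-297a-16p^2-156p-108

Group: y(-36ya-16yp-12y-9ap-81a-4p^2-39p-27) + (-a+4)(-36ya-16yp-12y-9ap-81a-4p^2-39p-27); both groups contain (-36ya-16yp-12y-9ap-81a-4p^2-39p-27), so (y-a+4) is a factor with cofactor -36ya-16yp-12y-9ap-81a-4p^2-39p-27.
The cofactor groups again: -36ya-16yp-12y-9ap-81a-4p^2-39p-27 = -9a(4y+p+9) + (-4p-3)(4y+p+9); both groups contain (4y+p+9), giving -(9a+4p+3)(4y+p+9).

-(y-a+4)(9a+4p+3)(4y+p+9)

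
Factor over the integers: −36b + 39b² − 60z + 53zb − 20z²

Group: −4z(5z + 3b) + (13b − 12)(5z + 3b); both groups contain (5z + 3b).

−(4z − 13b + 12)(5z + 3b)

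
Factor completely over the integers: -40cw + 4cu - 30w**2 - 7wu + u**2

-(10w - u)(4c + 3w + u)

Group: -4c(10w - u) + (-3w - u)(10w - u); both groups contain (10w - u).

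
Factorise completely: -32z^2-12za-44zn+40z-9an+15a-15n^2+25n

-(8z+3a+5n)(4z+3n-5)

Group: -4z(8z+3a+5n) + (-3n+5)(8z+3a+5n); both groups contain (8z+3a+5n).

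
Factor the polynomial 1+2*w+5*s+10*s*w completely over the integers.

(2*w+1)*(5*s+1)

Group as (10*s*w+5*s) + (2*w+1) = 5*s*(2*w+1) + (2*w+1).
Both groups share the factor (2*w+1).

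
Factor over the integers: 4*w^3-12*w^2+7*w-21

Group as (4*w^3+7*w) + (-12*w^2-21) = w*(4*w^2+7) - 3*(4*w^2+7).
Both groups share the factor (4*w^2+7).

(w-3)*(4*w^2+7)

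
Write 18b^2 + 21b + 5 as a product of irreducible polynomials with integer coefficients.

Need a pair with product 18·5 = 90 and sum 21: that's 6 and 15.
Split the middle term: 18b^2 + 6b + 15b + 5 = 6b(3b + 1) + 5(3b + 1).

(3b + 1)(6b + 5)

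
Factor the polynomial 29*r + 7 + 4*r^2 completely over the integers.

(4*r + 1)*(r + 7)

Need a pair with product 4·7 = 28 and sum 29: that's 28 and 1.
Split the middle term: 4*r^2 + 28*r + r + 7 = 4*r*(r + 7) + (r + 7).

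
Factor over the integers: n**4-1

(n+1)*(n-1)*(n**2+1)

(n)⁴ − (1)⁴ = ((n)² − (1)²)((n)² + (1)²); the first factor splits again, the second (n**2+1) is irreducible.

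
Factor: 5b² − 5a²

5(b − a)(b + a)

Factor out 5, leaving b² − a², which is a difference of two squares.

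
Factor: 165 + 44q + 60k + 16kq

Group as (16kq + 60k) + (44q + 165) = 4k(4q + 15) + 11(4q + 15).
Both groups share the factor (4q + 15).

(4k + 11)(4q + 15)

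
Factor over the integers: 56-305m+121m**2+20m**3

Among the possible rational roots, m = 7/4 is a root, so (4m-7) is a factor; dividing leaves 5m**2+39m-8.
The remaining quadratic factors as (5m-1)(m+8).

(4m-7)(5m-1)(m+8)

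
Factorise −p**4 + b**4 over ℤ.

(b + p)(b − p)(b**2 + p**2)

Write as (b**2)² − (p**2)², then factor b**2 − p**2 once more.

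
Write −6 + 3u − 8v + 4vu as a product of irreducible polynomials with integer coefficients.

Group as (4vu − 8v) + (3u − 6) = 4v(u − 2) + 3(u − 2).
Both groups share the factor (u − 2).

(4v + 3)(u − 2)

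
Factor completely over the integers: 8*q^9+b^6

(b^2+2*q^3)*(b^4-2*b^2*q^3+4*q^6)

Recognize a sum of cubes with the parts b^2 and 2*q^3.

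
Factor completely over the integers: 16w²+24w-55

(4w+11)(4w-5)

Need a pair with product 16·(-55) = -880 and sum 24: that's 44 and -20.
Split the middle term: 16w²+44w - 20w-55 = 4w(4w+11) - 5(4w+11).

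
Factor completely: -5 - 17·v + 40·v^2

(5·v + 1)·(8·v - 5)

Need a pair with product 40·(-5) = -200 and sum -17: that's 8 and -25.
Split the middle term: 40·v^2 + 8·v - 25·v - 5 = 8·v·(5·v + 1) - 5·(5·v + 1).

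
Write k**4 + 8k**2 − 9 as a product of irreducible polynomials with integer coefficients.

Substitute u = k**2 to get a quadratic in u, then factor.
k**2 + 9 is irreducible over ℤ (sum of squares).
k**2 − 1 is a difference of squares.

(k + 1)(k − 1)(k**2 + 9)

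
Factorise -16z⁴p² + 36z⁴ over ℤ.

-4z⁴(2p + 3)(2p - 3)

Factor out 4z⁴ first: what remains is -4p² + 9.
Recognize a difference of squares with the parts 3 and 2p.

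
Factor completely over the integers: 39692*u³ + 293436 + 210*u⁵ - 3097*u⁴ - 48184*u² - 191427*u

By the rational root theorem, u = 11/5 is a root, so (5*u - 11) divides it; the quotient is 42*u⁴ - 527*u³ + 6779*u² + 5277*u - 26676.
Then u = 12/7 is a root, giving the factor (7*u - 12) and quotient 6*u³ - 65*u² + 857*u + 2223.
Next, u = -13/6 is a root, so (6*u + 13) divides it; the quotient is u² - 13*u + 171.
The quadratic u² - 13*u + 171 has discriminant -515 < 0 and is irreducible over ℤ.

(5*u - 11)*(6*u + 13)*(7*u - 12)*(u² - 13*u + 171)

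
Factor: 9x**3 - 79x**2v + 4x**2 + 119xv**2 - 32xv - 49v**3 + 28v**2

(9x - 7v + 4)(x - 7v)(x - v)

Group: x(9x**2 - 16xv + 4x + 7v**2 - 4v) - 7v(9x**2 - 16xv + 4x + 7v**2 - 4v); both groups contain (9x**2 - 16xv + 4x + 7v**2 - 4v), so (x - 7v) is a factor with cofactor 9x**2 - 16xv + 4x + 7v**2 - 4v.
The cofactor groups again: 9x**2 - 16xv + 4x + 7v**2 - 4v = x(9x - 7v + 4) - v(9x - 7v + 4); both groups contain (9x - 7v + 4), giving (x - v)(9x - 7v + 4).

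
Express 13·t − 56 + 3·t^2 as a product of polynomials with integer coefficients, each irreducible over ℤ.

Need a pair with product 3·(−56) = −168 and sum 13: that's −8 and 21.
Split the middle term: 3·t^2 − 8·t + 21·t − 56 = t·(3·t − 8) + 7·(3·t − 8).

(3·t − 8)·(t + 7)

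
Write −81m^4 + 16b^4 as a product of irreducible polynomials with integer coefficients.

Difference of squares twice: with A = 2b and B = 3m, A⁴ − B⁴ = (A² − B²)(A² + B²), and A² − B² factors again.

(2b + 3m)(2b − 3m)(4b^2 + 9m^2)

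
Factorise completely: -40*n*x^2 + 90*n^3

10*n*(3*n + 2*x)*(3*n - 2*x)

Pull out the common factor 10*n; 9*n^2 - 4*x^2 is a difference of squares.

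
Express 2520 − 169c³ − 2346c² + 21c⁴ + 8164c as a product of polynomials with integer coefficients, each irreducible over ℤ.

(3c − 10)(7c + 2)(c + 9)(c − 14)

Among the possible rational roots, c = 14 is a root, so (c − 14) divides it; the quotient is 21c³ + 125c² − 596c − 180.
Then c = −9 is a root, so (c + 9) divides it; the quotient is 21c² − 64c − 20.
The remaining quadratic factors as (7c + 2)(3c − 10).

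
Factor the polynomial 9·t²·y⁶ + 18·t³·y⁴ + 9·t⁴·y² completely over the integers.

Factor out 9·t²·y² first: what remains is t² + 2·t·y² + y⁴.
Recognize a perfect-square trinomial with the parts t and y².

9·t²·y²·(t + y²)²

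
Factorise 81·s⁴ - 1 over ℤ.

(3·s + 1)·(3·s - 1)·(9·s² + 1)

Difference of squares twice: with A = 3·s and B = 1, A⁴ − B⁴ = (A² − B²)(A² + B²), and A² − B² factors again.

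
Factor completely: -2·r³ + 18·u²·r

2·r·(3·u - r)·(3·u + r)

Pull out the common factor 2·r; 9·u² - r² is a difference of squares.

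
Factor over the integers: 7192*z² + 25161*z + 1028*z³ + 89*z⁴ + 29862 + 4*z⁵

Testing divisors of the constant over divisors of the leading coefficient, z = -9/4 is a root, so (4*z + 9) divides it; the quotient is z⁴ + 20*z³ + 212*z² + 1321*z + 3318.
Continuing, z = -7 is a root, giving the factor (z + 7) and quotient z³ + 13*z² + 121*z + 474.
Next, z = -6 is a root, so (z + 6) divides it; the quotient is z² + 7*z + 79.
The quadratic z² + 7*z + 79 has discriminant -267 < 0 and is irreducible over ℤ.

(4*z + 9)*(z + 6)*(z + 7)*(z² + 7*z + 79)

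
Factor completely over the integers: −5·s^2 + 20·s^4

5·s^2·(2·s + 1)·(2·s − 1)

Every term has a factor of 5·s^2. Then 4·s^2 − 1 = (2·s)² − (1)².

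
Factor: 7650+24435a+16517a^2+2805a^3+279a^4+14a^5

(2a+3)(7a+3)(a+10)(a^2+8a+85)

By the rational root theorem, a = −10 is a root, so (a+10) is a factor; dividing leaves 14a^4+139a^3+1415a^2+2367a+765.
Continuing, a = −3/2 is a root, giving the factor (2a+3) and quotient 7a^3+59a^2+619a+255.
Continuing, a = −3/7 is a root, giving the factor (7a+3) and quotient a^2+8a+85.
The quadratic a^2+8a+85 has discriminant −276 < 0 and is irreducible over ℤ.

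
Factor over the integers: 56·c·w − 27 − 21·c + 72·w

Group as (56·c·w − 21·c) + (72·w − 27) = 7·c·(8·w − 3) + 9·(8·w − 3).
Both groups share the factor (8·w − 3).

(7·c + 9)·(8·w − 3)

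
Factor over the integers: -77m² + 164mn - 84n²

-(11m - 14n)(7m - 6n)

Group: -11m(7m - 6n) + 14n(7m - 6n); both groups contain (7m - 6n).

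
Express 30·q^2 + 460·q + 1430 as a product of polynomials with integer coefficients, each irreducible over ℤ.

Pull out the common factor 10, then factor the remaining trinomial.

10·(3·q + 13)·(q + 11)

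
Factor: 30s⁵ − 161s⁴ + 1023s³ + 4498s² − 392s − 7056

(5s + 9)(6s − 7)(s + 2)(s² − 8s + 56)

Among the possible rational roots, s = −2 is a root, giving the factor (s + 2) and quotient 30s⁴ − 221s³ + 1465s² + 1568s − 3528.
Then s = −9/5 is a root, giving the factor (5s + 9) and quotient 6s³ − 55s² + 392s − 392.
Next, s = 7/6 is a root, so (6s − 7) is a factor; dividing leaves s² − 8s + 56.
The quadratic s² − 8s + 56 has discriminant −160 < 0 and is irreducible over ℤ.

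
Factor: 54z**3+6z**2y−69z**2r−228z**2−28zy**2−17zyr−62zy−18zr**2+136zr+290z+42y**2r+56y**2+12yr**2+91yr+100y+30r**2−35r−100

(3z−2y−5)(2z−3r−4)(9z+7y+2r−5)

Group: 3z(18z**2+14zy−23zr−46z−21yr−28y−6r**2+7r+20) + (−2y−5)(18z**2+14zy−23zr−46z−21yr−28y−6r**2+7r+20); both groups contain (18z**2+14zy−23zr−46z−21yr−28y−6r**2+7r+20), so (3z−2y−5) is a factor with cofactor 18z**2+14zy−23zr−46z−21yr−28y−6r**2+7r+20.
The cofactor groups again: 18z**2+14zy−23zr−46z−21yr−28y−6r**2+7r+20 = 2z(9z+7y+2r−5) + (−3r−4)(9z+7y+2r−5); both groups contain (9z+7y+2r−5), giving (2z−3r−4)(9z+7y+2r−5).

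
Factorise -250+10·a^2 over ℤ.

10·(a+5)·(a-5)

Every term has a factor of 10. Then a^2-25 = (a)² − (5)².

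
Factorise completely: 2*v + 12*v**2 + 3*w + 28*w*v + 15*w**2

(3*w + 2*v)*(5*w + 6*v + 1)

Group: 5*w*(3*w + 2*v) + (6*v + 1)*(3*w + 2*v); both groups contain (3*w + 2*v).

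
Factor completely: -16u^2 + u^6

u^2(u + 2)(u - 2)(u^2 + 4)

Pull out the common factor u^2, leaving u^4 - 16.
Recognize a difference of squares with the parts u^2 and 4.
u^2 - 4 is again a difference of squares: (u - 2)(u + 2).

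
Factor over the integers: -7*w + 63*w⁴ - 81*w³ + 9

(7*w - 9)*(9*w³ - 1)

Group as (63*w⁴ - 7*w) + (-81*w³ + 9) = 7*w*(9*w³ - 1) - 9*(9*w³ - 1).
Both groups share the factor (9*w³ - 1).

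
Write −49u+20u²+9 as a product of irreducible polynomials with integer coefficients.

Need a pair with product 20·9 = 180 and sum −49: that's −4 and −45.
Split the middle term: 20u²−4u − 45u+9 = 4u(5u−1) − 9(5u−1).

(4u−9)(5u−1)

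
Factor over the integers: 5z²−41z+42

(5z−6)(z−7)

Need a pair with product 5·42 = 210 and sum −41: that's −35 and −6.
Split the middle term: 5z²−35z − 6z+42 = 5z(z−7) − 6(z−7).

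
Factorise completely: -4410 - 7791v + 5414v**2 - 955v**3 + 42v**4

Testing divisors of the constant over divisors of the leading coefficient, v = 14/3 is a root, giving the factor (3v - 14) and quotient 14v**3 - 253v**2 + 624v + 315.
Continuing, v = 15 is a root, giving the factor (v - 15) and quotient 14v**2 - 43v - 21.
The remaining quadratic factors as (7v + 3)(2v - 7).

(2v - 7)(3v - 14)(7v + 3)(v - 15)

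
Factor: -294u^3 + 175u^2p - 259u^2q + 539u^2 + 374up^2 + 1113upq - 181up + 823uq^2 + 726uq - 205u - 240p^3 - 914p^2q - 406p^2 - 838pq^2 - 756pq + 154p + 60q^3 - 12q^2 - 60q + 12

Group: 3u(-98u^2 - 7up - 217uq + 49u + 120p^2 + 217pq - 37p - 15q^2 + 18q - 3) + (-2p - 4q - 4)(-98u^2 - 7up - 217uq + 49u + 120p^2 + 217pq - 37p - 15q^2 + 18q - 3); both groups contain (-98u^2 - 7up - 217uq + 49u + 120p^2 + 217pq - 37p - 15q^2 + 18q - 3), so (3u - 2p - 4q - 4) is a factor with cofactor -98u^2 - 7up - 217uq + 49u + 120p^2 + 217pq - 37p - 15q^2 + 18q - 3.
The cofactor groups again: -98u^2 - 7up - 217uq + 49u + 120p^2 + 217pq - 37p - 15q^2 + 18q - 3 = -14u(7u + 8p + 15q - 3) + (15p - q + 1)(7u + 8p + 15q - 3); both groups contain (7u + 8p + 15q - 3), giving -(14u - 15p + q - 1)(7u + 8p + 15q - 3).

-(14u - 15p + q - 1)(3u - 2p - 4q - 4)(7u + 8p + 15q - 3)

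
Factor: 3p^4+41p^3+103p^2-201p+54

Among the possible rational roots, p = 1 is a root, giving the factor (p-1) and quotient 3p^3+44p^2+147p-54.
Continuing, p = 1/3 is a root, giving the factor (3p-1) and quotient p^2+15p+54.
The remaining quadratic factors as (p+9)(p+6).

(3p-1)(p+6)(p+9)(p-1)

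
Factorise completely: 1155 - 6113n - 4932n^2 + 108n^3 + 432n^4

(3n + 7)(4n - 15)(6n + 11)(6n - 1)

By the rational root theorem, n = 1/6 is a root, giving the factor (6n - 1) and quotient 72n^3 + 30n^2 - 817n - 1155.
Next, n = -7/3 is a root, so (3n + 7) is a factor; dividing leaves 24n^2 - 46n - 165.
The remaining quadratic factors as (4n - 15)(6n + 11).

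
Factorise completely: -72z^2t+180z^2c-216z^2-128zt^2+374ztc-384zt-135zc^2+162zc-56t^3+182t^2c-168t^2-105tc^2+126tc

Group: 2t(-36z^2-64zt+27zc-28t^2+21tc) + (-5c+6)(-36z^2-64zt+27zc-28t^2+21tc); both groups contain (-36z^2-64zt+27zc-28t^2+21tc), so (2t-5c+6) is a factor with cofactor -36z^2-64zt+27zc-28t^2+21tc.
The cofactor groups again: -36z^2-64zt+27zc-28t^2+21tc = -9z(4z+4t-3c) - 7t(4z+4t-3c); both groups contain (4z+4t-3c), giving -(9z+7t)(4z+4t-3c).

-(4z+4t-3c)(2t-5c+6)(9z+7t)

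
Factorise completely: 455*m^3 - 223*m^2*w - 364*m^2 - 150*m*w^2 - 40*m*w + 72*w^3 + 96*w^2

Group: 7*m*(65*m^2 - 69*m*w - 52*m + 18*w^2 + 24*w) + 4*w*(65*m^2 - 69*m*w - 52*m + 18*w^2 + 24*w); both groups contain (65*m^2 - 69*m*w - 52*m + 18*w^2 + 24*w), so (7*m + 4*w) is a factor with cofactor 65*m^2 - 69*m*w - 52*m + 18*w^2 + 24*w.
The cofactor groups again: 65*m^2 - 69*m*w - 52*m + 18*w^2 + 24*w = 13*m*(5*m - 3*w - 4) - 6*w*(5*m - 3*w - 4); both groups contain (5*m - 3*w - 4), giving (13*m - 6*w)*(5*m - 3*w - 4).

(13*m - 6*w)*(5*m - 3*w - 4)*(7*m + 4*w)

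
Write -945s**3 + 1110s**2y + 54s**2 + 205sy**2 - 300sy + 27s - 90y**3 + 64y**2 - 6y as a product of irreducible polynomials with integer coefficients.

-(15s + 5y - 3)(7s - 9y + 1)(9s - 2y)

Group: 7s(-135s**2 - 15sy + 27s + 10y**2 - 6y) + (-9y + 1)(-135s**2 - 15sy + 27s + 10y**2 - 6y); both groups contain (-135s**2 - 15sy + 27s + 10y**2 - 6y), so (7s - 9y + 1) is a factor with cofactor -135s**2 - 15sy + 27s + 10y**2 - 6y.
The cofactor groups again: -135s**2 - 15sy + 27s + 10y**2 - 6y = -15s(9s - 2y) + (-5y + 3)(9s - 2y); both groups contain (9s - 2y), giving -(15s + 5y - 3)(9s - 2y).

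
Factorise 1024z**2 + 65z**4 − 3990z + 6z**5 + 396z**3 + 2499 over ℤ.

Testing divisors of the constant over divisors of the leading coefficient, z = 1 is a root, so (z − 1) is a factor; dividing leaves 6z**4 + 71z**3 + 467z**2 + 1491z − 2499.
Continuing, z = −7 is a root, so (z + 7) divides it; the quotient is 6z**3 + 29z**2 + 264z − 357.
Continuing, z = 7/6 is a root, giving the factor (6z − 7) and quotient z**2 + 6z + 51.
The quadratic z**2 + 6z + 51 has discriminant −168 < 0 and is irreducible over ℤ.

(6z − 7)(z + 7)(z − 1)(z**2 + 6z + 51)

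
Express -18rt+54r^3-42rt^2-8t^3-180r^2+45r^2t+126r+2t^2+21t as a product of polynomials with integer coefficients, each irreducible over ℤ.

Group: 3r(18r^2-9rt-18r-2t^2-3t) + (4t-7)(18r^2-9rt-18r-2t^2-3t); both groups contain (18r^2-9rt-18r-2t^2-3t), so (3r+4t-7) is a factor with cofactor 18r^2-9rt-18r-2t^2-3t.
The cofactor groups again: 18r^2-9rt-18r-2t^2-3t = 3r(6r+t) + (-2t-3)(6r+t); both groups contain (6r+t), giving (3r-2t-3)(6r+t).

(3r+4t-7)(3r-2t-3)(6r+t)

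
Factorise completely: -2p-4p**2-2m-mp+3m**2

(3m-4p-2)(m+p)

Group: 3m(m+p) + (-4p-2)(m+p); both groups contain (m+p).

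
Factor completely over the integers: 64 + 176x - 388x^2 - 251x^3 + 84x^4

By the rational root theorem, x = 4 is a root, so (x - 4) divides it; the quotient is 84x^3 + 85x^2 - 48x - 16.
Next, x = -1/4 is a root, so (4x + 1) divides it; the quotient is 21x^2 + 16x - 16.
The remaining quadratic factors as (3x + 4)(7x - 4).

(3x + 4)(4x + 1)(7x - 4)(x - 4)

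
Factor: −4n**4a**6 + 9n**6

n**4(3n − 2a**3)(3n + 2a**3)

Factor out n**4 first: what remains is 9n**2 − 4a**6.
Recognize a difference of squares with the parts 3n and 2a**3.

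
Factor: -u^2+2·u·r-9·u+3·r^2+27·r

Group: -u·(u-3·r) + (-r-9)·(u-3·r); both groups contain (u-3·r).

-(u-3·r)·(u+r+9)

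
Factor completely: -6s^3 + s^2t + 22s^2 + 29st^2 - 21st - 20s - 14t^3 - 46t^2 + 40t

-(2s - t - 4)(3s + 7t - 5)(s - 2t)

Group: s(-6s^2 - 11st + 22s + 7t^2 + 23t - 20) - 2t(-6s^2 - 11st + 22s + 7t^2 + 23t - 20); both groups contain (-6s^2 - 11st + 22s + 7t^2 + 23t - 20), so (s - 2t) is a factor with cofactor -6s^2 - 11st + 22s + 7t^2 + 23t - 20.
The cofactor groups again: -6s^2 - 11st + 22s + 7t^2 + 23t - 20 = -3s(2s - t - 4) + (-7t + 5)(2s - t - 4); both groups contain (2s - t - 4), giving -(3s + 7t - 5)(2s - t - 4).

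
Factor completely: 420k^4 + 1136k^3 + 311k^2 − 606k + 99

(2k + 3)(5k − 1)(6k + 11)(7k − 3)

Among the possible rational roots, k = −3/2 is a root, giving the factor (2k + 3) and quotient 210k^3 + 253k^2 − 224k + 33.
Next, k = −11/6 is a root, so (6k + 11) is a factor; dividing leaves 35k^2 − 22k + 3.
The remaining quadratic factors as (5k − 1)(7k − 3).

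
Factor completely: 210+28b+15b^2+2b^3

(2b+15)(b^2+14)

Group as (2b^3+28b) + (15b^2+210) = 2b(b^2+14) + 15(b^2+14).
Both groups share the factor (b^2+14).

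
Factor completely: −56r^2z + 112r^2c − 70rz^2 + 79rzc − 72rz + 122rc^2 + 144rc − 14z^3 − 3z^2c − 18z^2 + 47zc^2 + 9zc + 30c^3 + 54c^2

Group: z(−56r^2 − 70rz − 61rc − 72r − 14z^2 − 31zc − 18z − 15c^2 − 27c) − 2c(−56r^2 − 70rz − 61rc − 72r − 14z^2 − 31zc − 18z − 15c^2 − 27c); both groups contain (−56r^2 − 70rz − 61rc − 72r − 14z^2 − 31zc − 18z − 15c^2 − 27c), so (z − 2c) is a factor with cofactor −56r^2 − 70rz − 61rc − 72r − 14z^2 − 31zc − 18z − 15c^2 − 27c.
The cofactor groups again: −56r^2 − 70rz − 61rc − 72r − 14z^2 − 31zc − 18z − 15c^2 − 27c = −8r(7r + 7z + 5c + 9) + (−2z − 3c)(7r + 7z + 5c + 9); both groups contain (7r + 7z + 5c + 9), giving −(8r + 2z + 3c)(7r + 7z + 5c + 9).

−(z − 2c)(8r + 2z + 3c)(7r + 7z + 5c + 9)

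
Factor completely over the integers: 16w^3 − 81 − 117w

(4w + 3)(4w + 9)(w − 3)

By the rational root theorem, w = 3 is a root, so (w − 3) is a factor; dividing leaves 16w^2 + 48w + 27.
The remaining quadratic factors as (4w + 9)(4w + 3).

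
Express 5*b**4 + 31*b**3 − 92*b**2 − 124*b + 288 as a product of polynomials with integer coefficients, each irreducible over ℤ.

(5*b − 9)*(b + 2)*(b + 8)*(b − 2)

By the rational root theorem, b = 9/5 is a root, giving the factor (5*b − 9) and quotient b**3 + 8*b**2 − 4*b − 32.
Then b = −8 is a root, giving the factor (b + 8) and quotient b**2 − 4.
The remaining quadratic factors as (b + 2)(b − 2).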